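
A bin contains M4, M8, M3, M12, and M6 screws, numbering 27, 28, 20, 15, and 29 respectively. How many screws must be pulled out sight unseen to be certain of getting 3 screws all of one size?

The worst case takes 2 screws of each size without reaching 3 of any: 5 × 2 = 10.
The next screw must bring some size to 3, so 10 + 1 = 11.

11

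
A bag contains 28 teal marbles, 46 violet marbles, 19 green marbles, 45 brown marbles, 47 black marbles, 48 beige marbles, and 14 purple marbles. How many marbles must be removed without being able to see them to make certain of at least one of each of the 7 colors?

The hardest color to obtain is purple: we could draw every other marble first — 247 − 14 = 233 marbles — without a single purple one.
The next draw must be purple, so 233 + 1 = 234.

234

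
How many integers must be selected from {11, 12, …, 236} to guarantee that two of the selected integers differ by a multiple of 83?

84

Use the pigeonhole principle on residue classes: group the integers by remainder mod 83; there are 83 residue classes, each nonempty in this range.
Choosing one from each class (83 integers) avoids any shared remainder.
One more choice must repeat a class, so two differ by a multiple of 83. Hence 83 + 1 = 84.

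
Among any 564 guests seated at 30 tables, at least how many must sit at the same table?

If each of the 30 tables held at most 18, the total would be at most 30 × 18 = 540 < 564, a contradiction.
So at least one holds ⌈564/30⌉ = 19.

19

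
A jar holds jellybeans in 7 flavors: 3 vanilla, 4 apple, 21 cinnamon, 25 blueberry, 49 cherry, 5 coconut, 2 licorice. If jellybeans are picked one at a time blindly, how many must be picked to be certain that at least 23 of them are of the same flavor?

80

In the worst case we take at most 22 of each flavor, but all 3 vanilla, all 4 apple, all 21 cinnamon, all 5 coconut, and all 2 licorice (fewer than 22), giving 3 + 4 + 21 + 22 + 22 + 5 + 2 = 79.
One more jellybean then forces some flavor to 23, so 79 + 1 = 80.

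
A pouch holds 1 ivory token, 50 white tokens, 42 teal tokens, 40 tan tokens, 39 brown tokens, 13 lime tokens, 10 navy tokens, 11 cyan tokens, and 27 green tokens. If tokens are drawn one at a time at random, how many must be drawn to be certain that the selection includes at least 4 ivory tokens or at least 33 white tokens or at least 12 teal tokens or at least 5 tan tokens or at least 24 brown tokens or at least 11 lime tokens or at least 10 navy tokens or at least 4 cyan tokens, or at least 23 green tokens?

116

Each of the 9 colors has its own threshold; avoid all of them simultaneously.
The worst case stops just short of every target: all 1 ivory, 32 white, 11 teal, 4 tan, 23 brown, 10 lime, 9 navy, 3 cyan, 22 green — 1 + 32 + 11 + 4 + 23 + 10 + 9 + 3 + 22 = 115 tokens.
One more token must push some color to its target, so 115 + 1 = 116.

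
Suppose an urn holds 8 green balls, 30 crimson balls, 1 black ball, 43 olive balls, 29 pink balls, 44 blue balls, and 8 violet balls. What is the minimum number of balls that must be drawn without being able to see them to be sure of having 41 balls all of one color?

In the worst case we take at most 40 of each color, but all 8 green, all 30 crimson, all 1 black, all 29 pink, and all 8 violet (fewer than 40), giving 8 + 30 + 1 + 40 + 29 + 40 + 8 = 156.
One more ball then forces some color to 41, so 156 + 1 = 157.

157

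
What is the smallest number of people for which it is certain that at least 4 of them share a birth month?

There are 12 months of the year acting as pigeonholes.
With 12 × 3 = 36 people we could place exactly 3 in each, with no class reaching 4.
One more forces some class to hold 4, so 36 + 1 = 37.

37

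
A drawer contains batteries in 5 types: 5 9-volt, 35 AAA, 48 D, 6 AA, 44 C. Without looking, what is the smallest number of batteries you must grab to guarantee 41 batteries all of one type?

Treat the 5 types as pigeonholes.
In the worst case we take at most 40 of each type, but all 5 9-volt, all 35 AAA, and all 6 AA (fewer than 40), giving 5 + 35 + 40 + 6 + 40 = 126.
One more battery then forces some type to 41, so 126 + 1 = 127.

127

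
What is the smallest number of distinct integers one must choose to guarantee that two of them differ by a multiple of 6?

Two integers differ by a multiple of 6 exactly when they share a remainder mod 6.
There are 6 residue classes mod 6, so 6 integers can all lie in distinct classes.
One more integer must repeat a residue, giving a difference divisible by 6. So n = 6 + 1 = 7.

7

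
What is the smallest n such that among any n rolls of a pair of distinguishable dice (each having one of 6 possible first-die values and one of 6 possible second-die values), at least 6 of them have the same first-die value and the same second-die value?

181

There are 6 × 6 = 36 (first-die value, second-die value) combinations acting as pigeonholes.
With 36 × 5 = 180 rolls of a pair of distinguishable dice we could place exactly 5 in each, with no (first-die value, second-die value) pair reaching 6.
One more forces some (first-die value, second-die value) pair to hold 6, so 180 + 1 = 181.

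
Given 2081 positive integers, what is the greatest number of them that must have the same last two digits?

There are 100 possible two-digit endings, which serve as the pigeonholes.
If each of the 100 possible two-digit endings held at most 20, the total would be at most 100 × 20 = 2000 < 2081, a contradiction.
So at least one holds ⌈2081/100⌉ = 21.

21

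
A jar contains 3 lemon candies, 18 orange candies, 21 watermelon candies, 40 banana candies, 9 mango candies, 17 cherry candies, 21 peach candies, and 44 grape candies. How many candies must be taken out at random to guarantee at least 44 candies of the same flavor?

173

In the worst case we take at most 43 of each flavor, but all 3 lemon, all 18 orange, all 21 watermelon, all 40 banana, all 9 mango, all 17 cherry, and all 21 peach (fewer than 43), giving 3 + 18 + 21 + 40 + 9 + 17 + 21 + 43 = 172.
One more candy then forces some flavor to 44, so 172 + 1 = 173.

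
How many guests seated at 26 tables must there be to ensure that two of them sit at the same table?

There are 26 tables acting as pigeonholes.
With 26 guests we could place one in each, avoiding any repeat.
One more forces some class to hold 2, so 26 + 1 = 27.

27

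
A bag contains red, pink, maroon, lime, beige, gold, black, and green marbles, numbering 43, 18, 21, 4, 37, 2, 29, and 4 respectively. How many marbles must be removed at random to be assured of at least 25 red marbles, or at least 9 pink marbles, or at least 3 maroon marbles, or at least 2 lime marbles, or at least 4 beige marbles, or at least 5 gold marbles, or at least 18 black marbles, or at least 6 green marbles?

The worst case stops just short of every target: 24 red, 8 pink, 2 maroon, 1 lime, 3 beige, all 2 gold, 17 black, all 4 green — 24 + 8 + 2 + 1 + 3 + 2 + 17 + 4 = 61 marbles.
One more marble must push some color to its target, so 61 + 1 = 62.

62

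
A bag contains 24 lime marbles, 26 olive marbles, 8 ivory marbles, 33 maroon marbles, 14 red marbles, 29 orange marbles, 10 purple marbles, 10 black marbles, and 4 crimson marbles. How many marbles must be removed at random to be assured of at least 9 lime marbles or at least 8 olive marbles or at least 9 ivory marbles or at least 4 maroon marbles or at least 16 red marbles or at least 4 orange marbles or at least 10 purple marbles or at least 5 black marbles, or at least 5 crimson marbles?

61

Each of the 9 colors has its own threshold; avoid all of them simultaneously.
The worst case stops just short of every target: 8 lime, 7 olive, 8 ivory, 3 maroon, all 14 red, 3 orange, 9 purple, 4 black, 4 crimson — 8 + 7 + 8 + 3 + 14 + 3 + 9 + 4 + 4 = 60 marbles.
One more marble must push some color to its target, so 60 + 1 = 61.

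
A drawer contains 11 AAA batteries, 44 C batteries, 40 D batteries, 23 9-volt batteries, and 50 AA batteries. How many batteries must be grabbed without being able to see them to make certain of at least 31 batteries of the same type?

125

In the worst case we take at most 30 of each type, but all 11 AAA and all 23 9-volt (fewer than 30), giving 11 + 30 + 30 + 23 + 30 = 124.
One more battery then forces some type to 31, so 124 + 1 = 125.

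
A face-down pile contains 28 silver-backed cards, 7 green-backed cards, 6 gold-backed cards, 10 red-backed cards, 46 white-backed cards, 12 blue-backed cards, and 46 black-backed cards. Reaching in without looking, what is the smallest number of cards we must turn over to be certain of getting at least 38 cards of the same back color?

In the worst case we take at most 37 of each back color, but all 28 silver-backed, all 7 green-backed, all 6 gold-backed, all 10 red-backed, and all 12 blue-backed (fewer than 37), giving 28 + 7 + 6 + 10 + 37 + 12 + 37 = 137.
One more card then forces some back color to 38, so 137 + 1 = 138.

138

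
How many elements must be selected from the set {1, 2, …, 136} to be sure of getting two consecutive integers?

69

Partition {1, …, 136} into 68 pairs: {1,2}, {3,4}, …, {135,136}.
Choosing 68 integers — say the 68 even numbers 2, 4, …, 136 — takes one from each pair and avoids the property.
Choosing 69 forces two into the same pair by pigeonhole, and those are consecutive. So 69.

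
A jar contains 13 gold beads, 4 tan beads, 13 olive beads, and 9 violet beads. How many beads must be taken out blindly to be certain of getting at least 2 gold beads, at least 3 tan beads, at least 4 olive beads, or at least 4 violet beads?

The worst case stops just short of every target: 1 gold, 2 tan, 3 olive, 3 violet — 1 + 2 + 3 + 3 = 9 beads.
One more bead must push some color to its target, so 9 + 1 = 10.

10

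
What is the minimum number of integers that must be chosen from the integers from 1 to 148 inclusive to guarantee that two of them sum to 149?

75

Partition {1, …, 148} into 74 pairs: {1,148}, {2,147}, …, {74,75}.
Choosing 74 integers — say the integers 1 through 74 — takes one from each pair and avoids the property.
Choosing 75 forces two into the same pair by pigeonhole, and those sum to 149. So 75.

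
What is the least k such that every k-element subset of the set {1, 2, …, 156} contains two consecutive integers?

79

Partition {1, …, 156} into 78 pairs: {1,2}, {3,4}, …, {155,156}.
Choosing 78 integers — say the 78 even numbers 2, 4, …, 156 — takes one from each pair and avoids the property.
Choosing 79 forces two into the same pair by pigeonhole, and those are consecutive. So 79.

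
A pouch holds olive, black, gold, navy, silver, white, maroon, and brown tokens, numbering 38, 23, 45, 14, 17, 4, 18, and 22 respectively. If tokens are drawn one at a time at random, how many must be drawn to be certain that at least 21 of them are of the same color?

In the worst case we take at most 20 of each color, but all 14 navy, all 17 silver, all 4 white, and all 18 maroon (fewer than 20), giving 20 + 20 + 20 + 14 + 17 + 4 + 18 + 20 = 133.
One more token then forces some color to 21, so 133 + 1 = 134.

134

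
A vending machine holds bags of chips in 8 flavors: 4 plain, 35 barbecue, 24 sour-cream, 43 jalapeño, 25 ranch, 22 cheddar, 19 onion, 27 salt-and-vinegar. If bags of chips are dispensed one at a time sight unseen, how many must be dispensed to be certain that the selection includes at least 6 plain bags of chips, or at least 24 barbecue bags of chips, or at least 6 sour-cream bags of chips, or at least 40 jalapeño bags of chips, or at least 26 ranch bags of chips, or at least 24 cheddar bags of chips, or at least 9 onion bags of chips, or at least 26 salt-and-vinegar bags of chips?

The worst case stops just short of every target: all 4 plain, 23 barbecue, 5 sour-cream, 39 jalapeño, 25 ranch, all 22 cheddar, 8 onion, 25 salt-and-vinegar — 4 + 23 + 5 + 39 + 25 + 22 + 8 + 25 = 151 bags of chips.
One more bag of chips must push some flavor to its target, so 151 + 1 = 152.

152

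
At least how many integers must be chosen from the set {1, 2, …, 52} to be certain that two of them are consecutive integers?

27

Partition {1, …, 52} into 26 pairs: {1,2}, {3,4}, …, {51,52}.
Choosing 26 integers — say the 26 even numbers 2, 4, …, 52 — takes one from each pair and avoids the property.
Choosing 27 forces two into the same pair by pigeonhole, and those are consecutive. So 27.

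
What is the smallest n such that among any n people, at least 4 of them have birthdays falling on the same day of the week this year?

22

There are 7 days of the week acting as pigeonholes.
With 7 × 3 = 21 people we could place exactly 3 in each, with no class reaching 4.
One more forces some class to hold 4, so 21 + 1 = 22.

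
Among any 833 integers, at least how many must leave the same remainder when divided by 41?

The 833 integers fall into 41 residue classes modulo 41.
If each of the 41 residue classes modulo 41 held at most 20, the total would be at most 41 × 20 = 820 < 833, a contradiction.
So at least one holds ⌈833/41⌉ = 21.

21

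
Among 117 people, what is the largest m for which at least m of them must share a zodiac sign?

10

There are 12 zodiac signs, which serve as the pigeonholes.
If each of the 12 zodiac signs held at most 9, the total would be at most 12 × 9 = 108 < 117, a contradiction.
So at least one holds ⌈117/12⌉ = 10.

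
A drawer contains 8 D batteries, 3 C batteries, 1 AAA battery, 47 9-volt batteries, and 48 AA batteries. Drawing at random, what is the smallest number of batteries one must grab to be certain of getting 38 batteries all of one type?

In the worst case we take at most 37 of each type, but all 8 D, all 3 C, and all 1 AAA (fewer than 37), giving 8 + 3 + 1 + 37 + 37 = 86.
One more battery then forces some type to 38, so 86 + 1 = 87.

87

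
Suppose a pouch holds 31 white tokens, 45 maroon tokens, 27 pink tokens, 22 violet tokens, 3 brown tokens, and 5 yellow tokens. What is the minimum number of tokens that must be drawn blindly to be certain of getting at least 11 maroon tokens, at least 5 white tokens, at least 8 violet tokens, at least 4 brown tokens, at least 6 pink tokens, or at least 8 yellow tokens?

35

Each of the 6 colors has its own threshold; avoid all of them simultaneously.
The worst case stops just short of every target: 4 white, 10 maroon, 5 pink, 7 violet, 3 brown, all 5 yellow — 4 + 10 + 5 + 7 + 3 + 5 = 34 tokens.
One more token must push some color to its target, so 34 + 1 = 35.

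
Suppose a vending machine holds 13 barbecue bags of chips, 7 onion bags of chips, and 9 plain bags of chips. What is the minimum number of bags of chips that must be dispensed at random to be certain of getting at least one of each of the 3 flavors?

23

The hardest flavor to obtain is onion: we could draw every other bag of chips first — 29 − 7 = 22 bags of chips — without a single onion one.
The next draw must be onion, so 22 + 1 = 23.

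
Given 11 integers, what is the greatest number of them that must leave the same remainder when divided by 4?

3

The 11 integers fall into 4 residue classes modulo 4.
If each of the 4 residue classes modulo 4 held at most 2, the total would be at most 4 × 2 = 8 < 11, a contradiction.
So at least one holds ⌈11/4⌉ = 3.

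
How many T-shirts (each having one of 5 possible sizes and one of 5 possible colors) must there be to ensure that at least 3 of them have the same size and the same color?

51

There are 5 × 5 = 25 (size, color) combinations acting as pigeonholes.
With 25 × 2 = 50 T-shirts we could place exactly 2 in each, with no (size, color) pair reaching 3.
One more forces some (size, color) pair to hold 3, so 50 + 1 = 51.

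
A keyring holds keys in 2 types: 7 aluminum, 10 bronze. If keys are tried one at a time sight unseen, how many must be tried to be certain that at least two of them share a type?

Treat the 2 types as pigeonholes.
The worst case takes 1 key of each type without reaching 2 of any: 2 × 1 = 2.
The next key must bring some type to 2, so 2 + 1 = 3.

3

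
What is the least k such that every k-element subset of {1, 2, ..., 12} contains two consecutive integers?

Partition {1, …, 12} into 6 pairs: {1,2}, {3,4}, …, {11,12}.
Choosing 6 integers — say the 6 even numbers 2, 4, …, 12 — takes one from each pair and avoids the property.
Choosing 7 forces two into the same pair by pigeonhole, and those are consecutive. So 7.

7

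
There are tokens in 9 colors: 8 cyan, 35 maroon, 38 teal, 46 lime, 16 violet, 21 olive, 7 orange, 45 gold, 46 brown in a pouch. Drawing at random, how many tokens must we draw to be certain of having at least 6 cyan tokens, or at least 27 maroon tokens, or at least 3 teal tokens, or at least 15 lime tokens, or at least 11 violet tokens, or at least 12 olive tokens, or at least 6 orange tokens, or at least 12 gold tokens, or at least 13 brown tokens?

97

The worst case stops just short of every target: 5 cyan, 26 maroon, 2 teal, 14 lime, 10 violet, 11 olive, 5 orange, 11 gold, 12 brown — 5 + 26 + 2 + 14 + 10 + 11 + 5 + 11 + 12 = 96 tokens.
One more token must push some color to its target, so 96 + 1 = 97.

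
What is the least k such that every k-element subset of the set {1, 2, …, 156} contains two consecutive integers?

79

Partition {1, …, 156} into 78 pairs: {1,2}, {3,4}, …, {155,156}.
Choosing 78 integers — say the 78 even numbers 2, 4, …, 156 — takes one from each pair and avoids the property.
Choosing 79 forces two into the same pair by pigeonhole, and those are consecutive. So 79.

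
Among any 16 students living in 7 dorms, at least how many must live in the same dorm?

3

The 16 students fall into 7 dorms.
If each of the 7 dorms held at most 2, the total would be at most 7 × 2 = 14 < 16, a contradiction.
So at least one holds ⌈16/7⌉ = 3.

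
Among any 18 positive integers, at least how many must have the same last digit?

There are 10 possible last digits, which serve as the pigeonholes.
If each of the 10 possible last digits held at most 1, the total would be at most 10 × 1 = 10 < 18, a contradiction.
So at least one holds ⌈18/10⌉ = 2.

2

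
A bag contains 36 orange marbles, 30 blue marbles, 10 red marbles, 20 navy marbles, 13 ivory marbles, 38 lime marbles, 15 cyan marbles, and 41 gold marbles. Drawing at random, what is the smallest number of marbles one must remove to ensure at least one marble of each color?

194

The hardest color to obtain is red: we could draw every other marble first — 203 − 10 = 193 marbles — without a single red one.
The next draw must be red, so 193 + 1 = 194.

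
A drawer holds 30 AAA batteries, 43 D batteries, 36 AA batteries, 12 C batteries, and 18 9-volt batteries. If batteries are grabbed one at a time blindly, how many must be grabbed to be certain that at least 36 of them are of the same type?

131

In the worst case we take at most 35 of each type, but all 30 AAA, all 12 C, and all 18 9-volt (fewer than 35), giving 30 + 35 + 35 + 12 + 18 = 130.
One more battery then forces some type to 36, so 130 + 1 = 131.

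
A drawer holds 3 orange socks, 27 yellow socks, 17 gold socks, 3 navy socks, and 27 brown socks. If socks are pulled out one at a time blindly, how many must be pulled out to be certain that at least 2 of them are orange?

The worst case draws every non-orange sock first: 27 + 17 + 3 + 27 = 74.
The next 2 draws are then forced to be orange, giving 74 + 2 = 76.

76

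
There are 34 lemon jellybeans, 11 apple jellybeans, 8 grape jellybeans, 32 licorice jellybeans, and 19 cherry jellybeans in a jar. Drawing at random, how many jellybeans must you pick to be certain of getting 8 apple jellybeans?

To avoid apple jellybeans as long as possible, exhaust the other 4 flavors first.
The worst case draws every non-apple jellybean first: 34 + 8 + 32 + 19 = 93.
The next 8 draws are then forced to be apple, giving 93 + 8 = 101.

101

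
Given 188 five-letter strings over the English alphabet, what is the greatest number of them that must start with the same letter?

8

There are 26 possible first letters, which serve as the pigeonholes.
If each of the 26 possible first letters held at most 7, the total would be at most 26 × 7 = 182 < 188, a contradiction.
So at least one holds ⌈188/26⌉ = 8.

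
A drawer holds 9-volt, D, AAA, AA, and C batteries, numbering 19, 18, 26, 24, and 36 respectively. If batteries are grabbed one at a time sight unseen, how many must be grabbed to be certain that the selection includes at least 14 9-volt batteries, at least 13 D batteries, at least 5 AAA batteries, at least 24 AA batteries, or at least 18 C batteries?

Each of the 5 types has its own threshold; avoid all of them simultaneously.
The worst case stops just short of every target: 13 9-volt, 12 D, 4 AAA, 23 AA, 17 C — 13 + 12 + 4 + 23 + 17 = 69 batteries.
One more battery must push some type to its target, so 69 + 1 = 70.

70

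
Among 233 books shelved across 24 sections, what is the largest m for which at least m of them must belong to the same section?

10

If each of the 24 sections held at most 9, the total would be at most 24 × 9 = 216 < 233, a contradiction.
So at least one holds ⌈233/24⌉ = 10.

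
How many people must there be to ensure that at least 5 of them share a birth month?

49

There are 12 months of the year acting as pigeonholes.
With 12 × 4 = 48 people we could place exactly 4 in each, with no class reaching 5.
One more forces some class to hold 5, so 48 + 1 = 49.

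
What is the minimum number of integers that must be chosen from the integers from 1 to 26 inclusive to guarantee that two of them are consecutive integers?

14

Partition {1, …, 26} into 13 pairs: {1,2}, {3,4}, …, {25,26}.
Choosing 13 integers — say the 13 even numbers 2, 4, …, 26 — takes one from each pair and avoids the property.
Choosing 14 forces two into the same pair by pigeonhole, and those are consecutive. So 14.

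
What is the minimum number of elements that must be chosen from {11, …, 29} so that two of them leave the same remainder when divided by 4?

5

Group the integers by remainder mod 4; there are 4 residue classes, each nonempty in this range.
Choosing one from each class (4 integers) avoids any shared remainder.
One more choice must repeat a class, so two differ by a multiple of 4. Hence 4 + 1 = 5.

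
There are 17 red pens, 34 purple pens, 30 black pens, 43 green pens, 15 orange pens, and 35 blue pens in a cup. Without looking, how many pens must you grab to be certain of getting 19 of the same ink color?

105

Treat the 6 ink colors as pigeonholes.
In the worst case we take at most 18 of each ink color, but all 17 red and all 15 orange (fewer than 18), giving 17 + 18 + 18 + 18 + 15 + 18 = 104.
One more pen then forces some ink color to 19, so 104 + 1 = 105.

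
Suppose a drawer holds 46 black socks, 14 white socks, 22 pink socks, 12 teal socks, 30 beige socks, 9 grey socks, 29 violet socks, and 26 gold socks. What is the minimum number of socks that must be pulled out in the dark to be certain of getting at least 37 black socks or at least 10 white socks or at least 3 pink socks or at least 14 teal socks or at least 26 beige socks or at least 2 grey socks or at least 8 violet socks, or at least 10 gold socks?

102

The worst case stops just short of every target: 36 black, 9 white, 2 pink, all 12 teal, 25 beige, 1 grey, 7 violet, 9 gold — 36 + 9 + 2 + 12 + 25 + 1 + 7 + 9 = 101 socks.
One more sock must push some color to its target, so 101 + 1 = 102.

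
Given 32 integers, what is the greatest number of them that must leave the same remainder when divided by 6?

The 32 integers fall into 6 residue classes modulo 6.
If each of the 6 residue classes modulo 6 held at most 5, the total would be at most 6 × 5 = 30 < 32, a contradiction.
So at least one holds ⌈32/6⌉ = 6.

6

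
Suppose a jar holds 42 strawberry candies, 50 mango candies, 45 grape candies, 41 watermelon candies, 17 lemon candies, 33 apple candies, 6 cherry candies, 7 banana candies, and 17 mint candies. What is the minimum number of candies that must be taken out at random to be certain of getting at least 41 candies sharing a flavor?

241

In the worst case we take at most 40 of each flavor, but all 17 lemon, all 33 apple, all 6 cherry, all 7 banana, and all 17 mint (fewer than 40), giving 40 + 40 + 40 + 40 + 17 + 33 + 6 + 7 + 17 = 240.
One more candy then forces some flavor to 41, so 240 + 1 = 241.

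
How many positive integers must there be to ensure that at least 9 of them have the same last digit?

81

There are 10 possible last digits acting as pigeonholes.
With 10 × 8 = 80 positive integers we could place exactly 8 in each, with no class reaching 9.
One more forces some class to hold 9, so 80 + 1 = 81.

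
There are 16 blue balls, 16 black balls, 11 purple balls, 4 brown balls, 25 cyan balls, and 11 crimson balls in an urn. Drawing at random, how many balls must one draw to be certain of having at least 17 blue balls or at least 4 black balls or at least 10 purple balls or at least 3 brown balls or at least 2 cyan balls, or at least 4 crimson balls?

Each of the 6 colors has its own threshold; avoid all of them simultaneously.
The worst case stops just short of every target: 16 blue, 3 black, 9 purple, 2 brown, 1 cyan, 3 crimson — 16 + 3 + 9 + 2 + 1 + 3 = 34 balls.
One more ball must push some color to its target, so 34 + 1 = 35.

35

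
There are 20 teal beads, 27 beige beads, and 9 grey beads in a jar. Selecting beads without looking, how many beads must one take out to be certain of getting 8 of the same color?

22

The worst case takes 7 beads of each color without reaching 8 of any: 3 × 7 = 21.
The next bead must bring some color to 8, so 21 + 1 = 22.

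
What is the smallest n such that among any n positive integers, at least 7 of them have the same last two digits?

There are 100 possible two-digit endings acting as pigeonholes.
With 100 × 6 = 600 positive integers we could place exactly 6 in each, with no class reaching 7.
One more forces some class to hold 7, so 600 + 1 = 601.

601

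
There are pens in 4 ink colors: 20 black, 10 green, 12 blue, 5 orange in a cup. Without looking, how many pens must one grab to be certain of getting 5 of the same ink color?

17

Treat the 4 ink colors as pigeonholes.
The worst case takes 4 pens of each ink color without reaching 5 of any: 4 × 4 = 16.
The next pen must bring some ink color to 5, so 16 + 1 = 17.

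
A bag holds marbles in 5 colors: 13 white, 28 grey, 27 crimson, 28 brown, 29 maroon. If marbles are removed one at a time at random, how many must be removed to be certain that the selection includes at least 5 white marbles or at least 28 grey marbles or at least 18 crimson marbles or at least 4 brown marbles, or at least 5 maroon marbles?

56

Each of the 5 colors has its own threshold; avoid all of them simultaneously.
The worst case stops just short of every target: 4 white, 27 grey, 17 crimson, 3 brown, 4 maroon — 4 + 27 + 17 + 3 + 4 = 55 marbles.
One more marble must push some color to its target, so 55 + 1 = 56.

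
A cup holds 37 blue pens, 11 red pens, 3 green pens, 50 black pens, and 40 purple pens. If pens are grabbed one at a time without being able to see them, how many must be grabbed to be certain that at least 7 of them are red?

137

To avoid red pens as long as possible, exhaust the other 4 ink colors first.
The worst case draws every non-red pen first: 37 + 3 + 50 + 40 = 130.
The next 7 draws are then forced to be red, giving 130 + 7 = 137.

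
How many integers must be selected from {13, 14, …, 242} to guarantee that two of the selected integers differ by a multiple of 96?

Group the integers by remainder mod 96; there are 96 residue classes, each nonempty in this range.
Choosing one from each class (96 integers) avoids any shared remainder.
One more choice must repeat a class, so two differ by a multiple of 96. Hence 96 + 1 = 97.

97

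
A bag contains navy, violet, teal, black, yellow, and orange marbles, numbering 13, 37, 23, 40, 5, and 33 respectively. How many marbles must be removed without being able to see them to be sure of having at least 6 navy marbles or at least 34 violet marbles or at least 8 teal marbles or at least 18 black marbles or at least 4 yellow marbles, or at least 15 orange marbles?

The worst case stops just short of every target: 5 navy, 33 violet, 7 teal, 17 black, 3 yellow, 14 orange — 5 + 33 + 7 + 17 + 3 + 14 = 79 marbles.
One more marble must push some color to its target, so 79 + 1 = 80.

80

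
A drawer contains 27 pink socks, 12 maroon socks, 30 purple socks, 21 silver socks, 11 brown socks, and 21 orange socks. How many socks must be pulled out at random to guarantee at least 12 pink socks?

The worst case draws every non-pink sock first: 12 + 30 + 21 + 11 + 21 = 95.
The next 12 draws are then forced to be pink, giving 95 + 12 = 107.

107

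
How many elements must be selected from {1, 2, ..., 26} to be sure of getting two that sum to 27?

Partition {1, …, 26} into 13 pairs: {1,26}, {2,25}, …, {13,14}.
Choosing 13 integers — say the integers 1 through 13 — takes one from each pair and avoids the property.
Choosing 14 forces two into the same pair by pigeonhole, and those sum to 27. So 14.

14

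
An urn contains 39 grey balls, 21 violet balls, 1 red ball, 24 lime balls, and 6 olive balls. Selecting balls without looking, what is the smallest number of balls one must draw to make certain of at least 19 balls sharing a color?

62

Treat the 5 colors as pigeonholes.
In the worst case we take at most 18 of each color, but all 1 red and all 6 olive (fewer than 18), giving 18 + 18 + 1 + 18 + 6 = 61.
One more ball then forces some color to 19, so 61 + 1 = 62.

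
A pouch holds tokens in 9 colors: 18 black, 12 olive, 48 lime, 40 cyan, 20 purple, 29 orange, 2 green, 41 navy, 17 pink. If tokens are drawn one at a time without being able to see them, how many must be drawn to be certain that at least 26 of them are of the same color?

170

Treat the 9 colors as pigeonholes.
In the worst case we take at most 25 of each color, but all 18 black, all 12 olive, all 20 purple, all 2 green, and all 17 pink (fewer than 25), giving 18 + 12 + 25 + 25 + 20 + 25 + 2 + 25 + 17 = 169.
One more token then forces some color to 26, so 169 + 1 = 170.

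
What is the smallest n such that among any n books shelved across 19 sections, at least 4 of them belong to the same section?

58

There are 19 sections acting as pigeonholes.
With 19 × 3 = 57 books we could place exactly 3 in each, with no class reaching 4.
One more forces some class to hold 4, so 57 + 1 = 58.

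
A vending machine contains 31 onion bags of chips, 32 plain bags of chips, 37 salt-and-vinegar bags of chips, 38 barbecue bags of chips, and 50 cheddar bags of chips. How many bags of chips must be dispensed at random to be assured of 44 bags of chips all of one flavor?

In the worst case we take at most 43 of each flavor, but all 31 onion, all 32 plain, all 37 salt-and-vinegar, and all 38 barbecue (fewer than 43), giving 31 + 32 + 37 + 38 + 43 = 181.
One more bag of chips then forces some flavor to 44, so 181 + 1 = 182.

182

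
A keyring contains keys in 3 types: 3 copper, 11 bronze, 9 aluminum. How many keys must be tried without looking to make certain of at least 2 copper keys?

To avoid copper keys as long as possible, exhaust the other 2 types first.
The worst case draws every non-copper key first: 11 + 9 = 20.
The next 2 draws are then forced to be copper, giving 20 + 2 = 22.

22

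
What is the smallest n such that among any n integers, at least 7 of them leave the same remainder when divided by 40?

241

There are 40 residue classes modulo 40 acting as pigeonholes.
With 40 × 6 = 240 integers we could place exactly 6 in each, with no class reaching 7.
One more forces some class to hold 7, so 240 + 1 = 241.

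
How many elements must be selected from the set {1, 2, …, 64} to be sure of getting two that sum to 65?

Partition {1, …, 64} into 32 pairs: {1,64}, {2,63}, …, {32,33}.
Choosing 32 integers — say the integers 1 through 32 — takes one from each pair and avoids the property.
Choosing 33 forces two into the same pair by pigeonhole, and those sum to 65. So 33.

33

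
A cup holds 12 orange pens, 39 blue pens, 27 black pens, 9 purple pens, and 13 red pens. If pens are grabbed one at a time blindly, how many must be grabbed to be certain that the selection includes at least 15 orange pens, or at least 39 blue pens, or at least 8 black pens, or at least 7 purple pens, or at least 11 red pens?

74

The worst case stops just short of every target: all 12 orange, 38 blue, 7 black, 6 purple, 10 red — 12 + 38 + 7 + 6 + 10 = 73 pens.
One more pen must push some ink color to its target, so 73 + 1 = 74.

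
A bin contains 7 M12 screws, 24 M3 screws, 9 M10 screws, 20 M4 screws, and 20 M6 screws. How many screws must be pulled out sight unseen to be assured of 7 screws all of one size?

31

The worst case takes 6 screws of each size without reaching 7 of any: 5 × 6 = 30.
The next screw must bring some size to 7, so 30 + 1 = 31.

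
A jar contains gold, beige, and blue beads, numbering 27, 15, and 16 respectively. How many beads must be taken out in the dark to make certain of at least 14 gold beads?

45

The worst case draws every non-gold bead first: 15 + 16 = 31.
The next 14 draws are then forced to be gold, giving 31 + 14 = 45.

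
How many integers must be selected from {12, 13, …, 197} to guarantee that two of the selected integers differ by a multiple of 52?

53

Use the pigeonhole principle on residue classes: group the integers by remainder mod 52; there are 52 residue classes, each nonempty in this range.
Choosing one from each class (52 integers) avoids any shared remainder.
One more choice must repeat a class, so two differ by a multiple of 52. Hence 52 + 1 = 53.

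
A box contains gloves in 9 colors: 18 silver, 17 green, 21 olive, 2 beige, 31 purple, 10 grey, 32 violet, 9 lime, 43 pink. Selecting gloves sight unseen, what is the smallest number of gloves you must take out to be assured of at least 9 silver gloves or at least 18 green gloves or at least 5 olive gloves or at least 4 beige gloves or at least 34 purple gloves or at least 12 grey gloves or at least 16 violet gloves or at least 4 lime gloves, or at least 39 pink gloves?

129

The worst case stops just short of every target: 8 silver, 17 green, 4 olive, all 2 beige, all 31 purple, all 10 grey, 15 violet, 3 lime, 38 pink — 8 + 17 + 4 + 2 + 31 + 10 + 15 + 3 + 38 = 128 gloves.
One more glove must push some color to its target, so 128 + 1 = 129.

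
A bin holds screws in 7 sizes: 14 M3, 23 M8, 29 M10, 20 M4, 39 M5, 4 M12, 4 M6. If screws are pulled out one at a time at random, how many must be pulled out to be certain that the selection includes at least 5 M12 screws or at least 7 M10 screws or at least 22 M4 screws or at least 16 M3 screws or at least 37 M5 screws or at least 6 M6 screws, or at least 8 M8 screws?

Each of the 7 sizes has its own threshold; avoid all of them simultaneously.
The worst case stops just short of every target: all 14 M3, 7 M8, 6 M10, all 20 M4, 36 M5, 4 M12, all 4 M6 — 14 + 7 + 6 + 20 + 36 + 4 + 4 = 91 screws.
One more screw must push some size to its target, so 91 + 1 = 92.

92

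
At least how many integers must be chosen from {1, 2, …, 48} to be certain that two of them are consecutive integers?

Partition {1, …, 48} into 24 pairs: {1,2}, {3,4}, …, {47,48}.
Choosing 24 integers — say the 24 even numbers 2, 4, …, 48 — takes one from each pair and avoids the property.
Choosing 25 forces two into the same pair by pigeonhole, and those are consecutive. So 25.

25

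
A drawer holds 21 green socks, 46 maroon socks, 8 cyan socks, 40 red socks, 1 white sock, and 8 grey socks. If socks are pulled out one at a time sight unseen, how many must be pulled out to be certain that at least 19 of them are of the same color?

72

In the worst case we take at most 18 of each color, but all 8 cyan, all 1 white, and all 8 grey (fewer than 18), giving 18 + 18 + 8 + 18 + 1 + 8 = 71.
One more sock then forces some color to 19, so 71 + 1 = 72.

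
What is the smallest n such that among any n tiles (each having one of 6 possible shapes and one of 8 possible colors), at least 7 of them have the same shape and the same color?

289

There are 6 × 8 = 48 (shape, color) combinations acting as pigeonholes.
With 48 × 6 = 288 tiles we could place exactly 6 in each, with no (shape, color) pair reaching 7.
One more forces some (shape, color) pair to hold 7, so 288 + 1 = 289.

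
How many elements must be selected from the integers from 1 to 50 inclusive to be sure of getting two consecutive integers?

Partition {1, …, 50} into 25 pairs: {1,2}, {3,4}, …, {49,50}.
Choosing 25 integers — say the 25 even numbers 2, 4, …, 50 — takes one from each pair and avoids the property.
Choosing 26 forces two into the same pair by pigeonhole, and those are consecutive. So 26.

26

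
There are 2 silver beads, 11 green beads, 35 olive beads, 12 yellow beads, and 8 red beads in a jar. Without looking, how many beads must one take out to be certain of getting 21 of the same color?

54

Treat the 5 colors as pigeonholes.
In the worst case we take at most 20 of each color, but all 2 silver, all 11 green, all 12 yellow, and all 8 red (fewer than 20), giving 2 + 11 + 20 + 12 + 8 = 53.
One more bead then forces some color to 21, so 53 + 1 = 54.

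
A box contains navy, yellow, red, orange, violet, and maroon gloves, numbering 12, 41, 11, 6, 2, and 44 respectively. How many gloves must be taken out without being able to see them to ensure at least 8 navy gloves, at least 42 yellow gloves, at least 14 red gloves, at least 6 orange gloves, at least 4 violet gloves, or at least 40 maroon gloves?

106

The worst case stops just short of every target: 7 navy, 41 yellow, all 11 red, 5 orange, all 2 violet, 39 maroon — 7 + 41 + 11 + 5 + 2 + 39 = 105 gloves.
One more glove must push some color to its target, so 105 + 1 = 106.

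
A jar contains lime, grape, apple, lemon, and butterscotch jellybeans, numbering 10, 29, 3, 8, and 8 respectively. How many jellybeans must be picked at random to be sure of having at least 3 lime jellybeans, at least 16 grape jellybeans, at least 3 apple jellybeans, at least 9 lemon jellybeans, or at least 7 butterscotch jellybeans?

The worst case stops just short of every target: 2 lime, 15 grape, 2 apple, 8 lemon, 6 butterscotch — 2 + 15 + 2 + 8 + 6 = 33 jellybeans.
One more jellybean must push some flavor to its target, so 33 + 1 = 34.

34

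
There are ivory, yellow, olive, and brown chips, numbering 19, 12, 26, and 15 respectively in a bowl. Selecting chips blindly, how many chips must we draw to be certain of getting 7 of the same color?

Treat the 4 colors as pigeonholes.
The worst case takes 6 chips of each color without reaching 7 of any: 4 × 6 = 24.
The next chip must bring some color to 7, so 24 + 1 = 25.

25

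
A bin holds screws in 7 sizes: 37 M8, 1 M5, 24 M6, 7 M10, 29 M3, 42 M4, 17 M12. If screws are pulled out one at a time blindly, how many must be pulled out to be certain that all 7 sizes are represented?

The hardest size to obtain is M5: we could draw every other screw first — 157 − 1 = 156 screws — without a single M5 one.
The next draw must be M5, so 156 + 1 = 157.

157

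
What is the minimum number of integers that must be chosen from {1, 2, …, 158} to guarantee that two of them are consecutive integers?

Partition {1, …, 158} into 79 pairs: {1,2}, {3,4}, …, {157,158}.
Choosing 79 integers — say the 79 even numbers 2, 4, …, 158 — takes one from each pair and avoids the property.
Choosing 80 forces two into the same pair by pigeonhole, and those are consecutive. So 80.

80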